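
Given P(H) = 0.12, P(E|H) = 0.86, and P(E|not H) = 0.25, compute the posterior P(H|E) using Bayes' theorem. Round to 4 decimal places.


By Bayes' theorem: P(H|E) = P(E|H)*P(H) / P(E)
P(E) = P(E|H)*P(H) + P(E|not H)*P(not H)
P(E) = 0.86*0.12 + 0.25*0.88 = 0.3232
P(H|E) = 0.86*0.12 / 0.3232 = 0.3193

0.3193


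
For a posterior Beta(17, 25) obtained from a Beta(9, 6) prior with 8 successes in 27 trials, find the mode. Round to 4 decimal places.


Mode = (alpha - 1) / (alpha + beta - 2)
= 16 / 40
= 0.4

0.4


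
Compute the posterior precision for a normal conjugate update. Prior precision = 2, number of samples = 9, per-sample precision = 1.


tau_post = tau_0 + n * tau
= 2 + 9 * 1 = 11

11


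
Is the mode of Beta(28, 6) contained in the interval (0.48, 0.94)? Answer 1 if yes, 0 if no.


Mode = (a-1)/(a+b-2) = 27/32 = 0.8438
Interval: (0.48, 0.94)
Contains mode? 1

1


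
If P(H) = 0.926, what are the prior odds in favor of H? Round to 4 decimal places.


Prior odds = P(H) / (1 - P(H))
= 0.926 / 0.074
= 12.5135

12.5135


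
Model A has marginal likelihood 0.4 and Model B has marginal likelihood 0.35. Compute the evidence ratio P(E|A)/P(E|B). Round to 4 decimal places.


Evidence ratio = P(E|A) / P(E|B)
= 0.4 / 0.35
= 1.1429

1.1429


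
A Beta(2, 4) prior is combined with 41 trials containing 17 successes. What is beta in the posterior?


In conjugate updating:
beta_posterior = beta_prior + (n - k)
= 4 + (41 - 17)
= 4 + 24 = 28

28


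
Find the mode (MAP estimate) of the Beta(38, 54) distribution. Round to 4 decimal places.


For Beta(a,b) with a,b > 1:
Mode = (a-1)/(a+b-2) = (38-1)/(92-2)
= 37/90 = 0.4111

0.4111


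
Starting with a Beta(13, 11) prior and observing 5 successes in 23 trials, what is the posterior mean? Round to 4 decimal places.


Posterior parameters: alpha = 13 + 5 = 18
beta = 11 + 18 = 29
Posterior mean = alpha / (alpha + beta) = 18 / 47
= 0.383

0.383


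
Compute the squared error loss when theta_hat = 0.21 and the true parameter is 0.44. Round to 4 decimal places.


L = (theta_hat - theta_true)^2
= (0.21 - 0.44)^2
= -0.23^2 = 0.0529

0.0529


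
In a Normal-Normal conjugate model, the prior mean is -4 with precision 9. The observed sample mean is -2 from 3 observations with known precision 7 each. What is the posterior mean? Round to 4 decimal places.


Posterior precision = tau0 + n*tau = 9 + 3*7 = 30
Posterior mean = (tau0*mu0 + n*tau*xbar) / posterior_precision
= (9*-4 + 3*7*-2) / 30
= -78 / 30 = -2.6

-2.6


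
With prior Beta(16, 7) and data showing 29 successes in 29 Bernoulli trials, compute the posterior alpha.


Conjugate update: alpha_posterior = alpha_prior + k
= 16 + 29 = 45

45


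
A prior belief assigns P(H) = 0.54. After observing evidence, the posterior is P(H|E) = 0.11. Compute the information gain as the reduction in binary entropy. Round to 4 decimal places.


H(prior) = -0.54*log2(0.54) - 0.46*log2(0.46)
= 0.9954
H(post) = -0.11*log2(0.11) - 0.89*log2(0.89)
= 0.4999
IG = 0.9954 - 0.4999 = 0.4955

0.4955


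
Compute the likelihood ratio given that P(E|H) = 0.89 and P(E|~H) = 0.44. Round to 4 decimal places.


LR = P(E|H) / P(E|~H)
= 0.89 / 0.44 = 2.0227

2.0227


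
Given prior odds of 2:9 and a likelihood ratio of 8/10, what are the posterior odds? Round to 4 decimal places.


Posterior odds = prior odds * LR
Prior odds = 2/9 = 0.2222
LR = 8/10 = 0.8
Posterior odds = 0.2222 * 0.8 = 0.1778

0.1778


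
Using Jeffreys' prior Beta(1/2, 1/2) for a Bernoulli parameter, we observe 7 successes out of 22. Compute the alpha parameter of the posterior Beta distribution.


Conjugate update: Beta(0.5 + k, 0.5 + n - k).
k = 7, n - k = 15
Posterior alpha = 0.5 + k = 0.5 + 7 = 7.5

7.5


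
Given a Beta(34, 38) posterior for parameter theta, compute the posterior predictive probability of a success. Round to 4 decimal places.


For a Beta-Bernoulli model, the predictive probability is the mean:
P(success) = 34/(34+38) = 34/72 = 0.4722

0.4722


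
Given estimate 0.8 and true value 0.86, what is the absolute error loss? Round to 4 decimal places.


Absolute error = |estimate - true|
= |-0.06| = 0.06

0.06


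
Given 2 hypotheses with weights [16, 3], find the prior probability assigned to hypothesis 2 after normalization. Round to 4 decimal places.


To normalize, divide each weight by the sum of all weights.
Sum = 19
Prior(H2) = 3/19 = 0.1579

0.1579


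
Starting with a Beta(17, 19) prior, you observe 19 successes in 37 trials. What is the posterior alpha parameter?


For a Beta-Binomial conjugate model:
Posterior alpha = prior alpha + number of successes
= 17 + 19 = 36

36


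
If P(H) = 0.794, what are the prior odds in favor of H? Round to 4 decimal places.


Prior odds = P(H) / (1 - P(H))
= 0.794 / 0.206
= 3.8544

3.8544


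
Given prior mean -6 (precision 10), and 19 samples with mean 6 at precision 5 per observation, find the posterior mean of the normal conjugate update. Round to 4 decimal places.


The posterior mean is a precision-weighted average of prior and data.
Post. prec. = 10 + 95 = 105
Post. mean = (-60 + 570)/105 = 510/105 = 4.8571

4.8571


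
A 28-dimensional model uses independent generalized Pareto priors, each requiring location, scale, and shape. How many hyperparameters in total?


Per parameter: 3 (location, scale, and shape).
Total = 28 * 3 = 84

84


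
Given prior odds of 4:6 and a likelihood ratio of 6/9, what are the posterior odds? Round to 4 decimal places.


Posterior odds = prior odds * LR
Prior odds = 4/6 = 0.6667
LR = 6/9 = 0.6667
Posterior odds = 0.6667 * 0.6667 = 0.4444

0.4444


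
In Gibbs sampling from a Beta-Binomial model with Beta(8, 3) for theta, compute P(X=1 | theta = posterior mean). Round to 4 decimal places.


Posterior mean = alpha/(alpha+beta) = 8/11 = 0.7273
P(X=1|theta=mean) = theta = 0.7273

0.7273


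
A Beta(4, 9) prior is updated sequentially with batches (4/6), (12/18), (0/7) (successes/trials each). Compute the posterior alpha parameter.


Sequential conjugate updating is equivalent to a single batch update.
Total successes across all batches = 16
alpha_posterior = alpha_prior + total_successes = 4 + 16
= 20

20


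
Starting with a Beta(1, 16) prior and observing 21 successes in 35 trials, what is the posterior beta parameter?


Posterior beta = prior beta + failures
Failures = 35 - 21 = 14
beta_post = 16 + 14 = 30

30


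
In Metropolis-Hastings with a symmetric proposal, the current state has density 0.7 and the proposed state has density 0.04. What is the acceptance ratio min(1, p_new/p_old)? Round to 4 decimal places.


Ratio = p_new / p_old = 0.04 / 0.7 = 0.0571
Acceptance = min(1, 0.0571) = 0.0571

0.0571


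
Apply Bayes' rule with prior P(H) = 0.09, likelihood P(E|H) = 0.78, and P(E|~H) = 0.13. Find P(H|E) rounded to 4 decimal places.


Step 1: Compute marginal P(E) = P(E|H)P(H) + P(E|~H)P(~H)
= 0.78*0.09 + 0.13*0.91 = 0.1885
Step 2: P(H|E) = P(E|H)P(H)/P(E) = 0.0702/0.1885
= 0.3724

0.3724


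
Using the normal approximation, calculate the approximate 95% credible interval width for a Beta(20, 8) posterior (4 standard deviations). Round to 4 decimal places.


Var(Beta) = 20*8/(28^2 * 29) = 0.007
SD = 0.0839
Width ~ 4*SD = 0.3356

0.3356


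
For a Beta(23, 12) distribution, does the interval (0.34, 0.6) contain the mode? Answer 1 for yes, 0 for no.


Mode of Beta(a,b) = (a-1)/(a+b-2)
= (23-1)/(23+12-2) = 0.6667
Check: 0.34 <= 0.6667 <= 0.6?
Result: 0

0


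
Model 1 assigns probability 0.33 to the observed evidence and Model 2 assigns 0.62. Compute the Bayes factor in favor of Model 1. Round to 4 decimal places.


BF = P(data|M1) / P(data|M2)
= 0.33 / 0.62 = 0.5323

0.5323


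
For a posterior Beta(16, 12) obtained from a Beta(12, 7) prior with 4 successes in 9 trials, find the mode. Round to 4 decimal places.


Mode = (alpha - 1) / (alpha + beta - 2)
= 15 / 26
= 0.5769

0.5769


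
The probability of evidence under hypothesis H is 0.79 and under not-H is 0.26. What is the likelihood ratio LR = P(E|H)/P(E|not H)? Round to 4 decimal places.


LR = 0.79 / 0.26
= 3.0385

3.0385


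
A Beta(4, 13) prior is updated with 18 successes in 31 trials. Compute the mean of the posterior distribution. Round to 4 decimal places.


After update: Beta(22, 26)
Mean = 22 / (22 + 26) = 22 / 48
= 0.4583

0.4583


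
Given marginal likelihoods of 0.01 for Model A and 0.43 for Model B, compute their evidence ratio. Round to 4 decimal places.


Ratio = ML(A) / ML(B) = 0.01/0.43
= 0.0233

0.0233


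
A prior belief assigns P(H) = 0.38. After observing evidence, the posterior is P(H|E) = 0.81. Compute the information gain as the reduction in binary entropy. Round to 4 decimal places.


H(prior) = -0.38*log2(0.38) - 0.62*log2(0.62)
= 0.958
H(post) = -0.81*log2(0.81) - 0.19*log2(0.19)
= 0.7015
IG = 0.958 - 0.7015 = 0.2566

0.2566


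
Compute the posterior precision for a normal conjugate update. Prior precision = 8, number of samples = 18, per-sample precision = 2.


tau_post = tau_0 + n * tau
= 8 + 18 * 2 = 44

44


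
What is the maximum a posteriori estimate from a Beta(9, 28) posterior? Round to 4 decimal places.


The MAP estimate equals the mode of the distribution.
Mode of Beta(a,b) = (a-1)/(a+b-2)
= 8/35
= 0.2286

0.2286


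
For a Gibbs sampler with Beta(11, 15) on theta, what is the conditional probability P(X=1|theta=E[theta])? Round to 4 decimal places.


E[theta] = 11/(11+15) = 0.4231
P(X=1|theta) = theta = 0.4231

0.4231


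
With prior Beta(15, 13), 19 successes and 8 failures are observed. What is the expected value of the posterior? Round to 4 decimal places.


Posterior = Beta(34, 21)
E[theta] = alpha/(alpha+beta)
= 34/55 = 0.6182

0.6182


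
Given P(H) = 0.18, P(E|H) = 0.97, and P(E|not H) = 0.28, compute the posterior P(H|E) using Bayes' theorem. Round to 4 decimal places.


By Bayes' theorem: P(H|E) = P(E|H)*P(H) / P(E)
P(E) = P(E|H)*P(H) + P(E|not H)*P(not H)
P(E) = 0.97*0.18 + 0.28*0.82 = 0.4042
P(H|E) = 0.97*0.18 / 0.4042 = 0.432

0.432


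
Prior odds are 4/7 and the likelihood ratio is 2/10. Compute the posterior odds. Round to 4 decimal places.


Posterior odds = prior odds * likelihood ratio
= (4/7) * (2/10)
= 8 / 70
= 0.1143

0.1143


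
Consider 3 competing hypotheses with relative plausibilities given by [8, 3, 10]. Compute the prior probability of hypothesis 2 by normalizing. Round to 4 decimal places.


Sum of weights = 8 + 3 + 10 = 21
Normalized prior for H2 = 3 / 21
= 0.1429

0.1429


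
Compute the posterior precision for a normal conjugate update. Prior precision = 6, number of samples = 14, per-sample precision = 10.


tau_post = tau_0 + n * tau
= 6 + 14 * 10 = 146

146


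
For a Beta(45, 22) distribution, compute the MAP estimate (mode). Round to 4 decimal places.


MAP = mode = (a-1)/(a+b-2)
= (45-1)/(45+22-2)
= 44/65 = 0.6769

0.6769


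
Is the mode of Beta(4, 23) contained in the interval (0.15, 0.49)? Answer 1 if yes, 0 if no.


Mode = (a-1)/(a+b-2) = 3/25 = 0.12
Interval: (0.15, 0.49)
Contains mode? 0

0


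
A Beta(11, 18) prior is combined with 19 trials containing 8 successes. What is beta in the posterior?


In conjugate updating:
beta_posterior = beta_prior + (n - k)
= 18 + (19 - 8)
= 18 + 11 = 29

29


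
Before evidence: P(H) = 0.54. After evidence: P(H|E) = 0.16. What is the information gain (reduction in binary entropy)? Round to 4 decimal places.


Prior entropy = 0.9954
Posterior entropy = 0.6343
Information gain = 0.9954 - 0.6343 = 0.3611

0.3611


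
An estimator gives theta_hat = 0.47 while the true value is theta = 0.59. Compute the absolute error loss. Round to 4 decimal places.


The absolute error loss is |theta_hat - theta|
= |0.47 - 0.59|
= 0.12

0.12


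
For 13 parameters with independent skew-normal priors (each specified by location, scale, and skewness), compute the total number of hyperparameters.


A skew-normal prior has 3 hyperparameters per parameter.
Total = 13 * 3 = 39

39


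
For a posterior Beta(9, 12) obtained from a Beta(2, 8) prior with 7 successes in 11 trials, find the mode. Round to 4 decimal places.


Mode = (alpha - 1) / (alpha + beta - 2)
= 8 / 19
= 0.4211

0.4211


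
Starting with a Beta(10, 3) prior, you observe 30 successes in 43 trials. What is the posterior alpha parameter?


For a Beta-Binomial conjugate model:
Posterior alpha = prior alpha + number of successes
= 10 + 30 = 40

40


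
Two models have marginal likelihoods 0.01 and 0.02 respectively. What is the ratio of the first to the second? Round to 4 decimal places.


Evidence ratio = 0.01 / 0.02
= 0.5

0.5


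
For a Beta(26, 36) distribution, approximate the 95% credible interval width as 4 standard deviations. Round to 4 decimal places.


Variance of Beta(a,b) = ab / ((a+b)^2 * (a+b+1))
= 26*36 / ((62)^2 * 63)
= 0.0039
SD = sqrt(0.0039) = 0.0622
Width = 4 * SD = 0.2487

0.2487


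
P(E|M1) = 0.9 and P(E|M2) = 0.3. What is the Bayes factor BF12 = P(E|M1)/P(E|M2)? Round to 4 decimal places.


Bayes factor BF12 = P(E|M1) / P(E|M2)
= 0.9 / 0.3
= 3.0

3.0


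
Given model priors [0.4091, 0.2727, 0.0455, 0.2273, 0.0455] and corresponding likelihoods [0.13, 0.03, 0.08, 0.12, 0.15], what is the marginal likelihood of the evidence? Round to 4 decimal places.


P(E) = sum_i P(M_i) P(E|M_i)
= 0.0532 + 0.0082 + 0.0036 + 0.0273 + 0.0068
= 0.0991

0.0991


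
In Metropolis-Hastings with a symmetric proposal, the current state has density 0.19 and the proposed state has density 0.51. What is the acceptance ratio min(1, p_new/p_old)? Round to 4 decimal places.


Ratio = p_new / p_old = 0.51 / 0.19 = 2.6842
Acceptance = min(1, 2.6842) = 1.0

1.0


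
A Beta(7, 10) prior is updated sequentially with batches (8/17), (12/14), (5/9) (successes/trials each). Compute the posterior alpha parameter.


Sequential conjugate updating is equivalent to a single batch update.
Total successes across all batches = 25
alpha_posterior = alpha_prior + total_successes = 7 + 25
= 32

32


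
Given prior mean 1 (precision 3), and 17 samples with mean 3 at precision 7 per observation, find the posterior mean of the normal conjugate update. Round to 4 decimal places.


The posterior mean is a precision-weighted average of prior and data.
Post. prec. = 3 + 119 = 122
Post. mean = (3 + 357)/122 = 360/122 = 2.9508

2.9508


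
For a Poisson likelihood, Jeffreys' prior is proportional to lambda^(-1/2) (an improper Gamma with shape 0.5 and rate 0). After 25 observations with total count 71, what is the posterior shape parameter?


Jeffreys' prior for Poisson is proportional to lambda^(-1/2).
Posterior is Gamma(0.5 + S, 0 + n) = Gamma(0.5 + 71, 25).
Posterior shape = 0.5 + S = 0.5 + 71 = 71.5

71.5


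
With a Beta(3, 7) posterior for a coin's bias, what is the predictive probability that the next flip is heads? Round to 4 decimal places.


The predictive probability equals the posterior mean.
P(next = heads) = alpha / (alpha + beta)
= 3 / 10 = 0.3

0.3


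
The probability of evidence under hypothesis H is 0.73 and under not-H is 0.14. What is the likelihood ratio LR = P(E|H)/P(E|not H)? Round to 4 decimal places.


LR = 0.73 / 0.14
= 5.2143

5.2143


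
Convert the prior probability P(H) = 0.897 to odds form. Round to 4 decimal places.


P(not H) = 1 - 0.897 = 0.103
Odds = 0.897 / 0.103 = 8.7087

8.7087


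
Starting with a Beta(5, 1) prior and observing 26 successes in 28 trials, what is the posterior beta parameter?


Posterior beta = prior beta + failures
Failures = 28 - 26 = 2
beta_post = 1 + 2 = 3

3


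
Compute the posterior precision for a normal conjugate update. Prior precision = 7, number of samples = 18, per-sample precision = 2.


tau_post = tau_0 + n * tau
= 7 + 18 * 2 = 43

43


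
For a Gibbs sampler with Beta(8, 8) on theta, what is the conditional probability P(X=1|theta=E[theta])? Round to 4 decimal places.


E[theta] = 8/(8+8) = 0.5
P(X=1|theta) = theta = 0.5

0.5


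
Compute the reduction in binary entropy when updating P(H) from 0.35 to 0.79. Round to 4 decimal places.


H_before = -p*log2(p) - (1-p)*log2(1-p) for p=0.35: 0.9341
H_after for p=0.79: 0.7415
Reduction = 0.9341 - 0.7415 = 0.1926

0.1926


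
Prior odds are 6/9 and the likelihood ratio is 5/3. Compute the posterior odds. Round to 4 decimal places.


Posterior odds = prior odds * likelihood ratio
= (6/9) * (5/3)
= 30 / 27
= 1.1111

1.1111


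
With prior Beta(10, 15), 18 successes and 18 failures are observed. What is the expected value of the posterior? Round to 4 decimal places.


Posterior = Beta(28, 33)
E[theta] = alpha/(alpha+beta)
= 28/61 = 0.459

0.459


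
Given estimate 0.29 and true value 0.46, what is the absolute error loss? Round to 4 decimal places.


Absolute error = |estimate - true|
= |-0.17| = 0.17

0.17


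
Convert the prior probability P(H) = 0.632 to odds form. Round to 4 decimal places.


P(not H) = 1 - 0.632 = 0.368
Odds = 0.632 / 0.368 = 1.7174

1.7174


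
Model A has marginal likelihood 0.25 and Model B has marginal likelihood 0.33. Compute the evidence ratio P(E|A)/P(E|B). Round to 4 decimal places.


Evidence ratio = P(E|A) / P(E|B)
= 0.25 / 0.33
= 0.7576

0.7576


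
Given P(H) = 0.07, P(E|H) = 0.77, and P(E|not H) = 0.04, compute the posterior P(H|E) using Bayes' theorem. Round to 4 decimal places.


By Bayes' theorem: P(H|E) = P(E|H)*P(H) / P(E)
P(E) = P(E|H)*P(H) + P(E|not H)*P(not H)
P(E) = 0.77*0.07 + 0.04*0.93 = 0.0911
P(H|E) = 0.77*0.07 / 0.0911 = 0.5917

0.5917


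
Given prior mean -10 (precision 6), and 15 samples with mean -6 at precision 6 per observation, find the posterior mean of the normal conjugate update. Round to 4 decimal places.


The posterior mean is a precision-weighted average of prior and data.
Post. prec. = 6 + 90 = 96
Post. mean = (-60 + -540)/96 = -600/96 = -6.25

-6.25


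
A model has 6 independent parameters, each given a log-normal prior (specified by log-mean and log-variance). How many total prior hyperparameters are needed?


Each log-normal prior needs 2 hyperparameters (log-mean and log-variance).
Total = 2 * 6 = 12

12


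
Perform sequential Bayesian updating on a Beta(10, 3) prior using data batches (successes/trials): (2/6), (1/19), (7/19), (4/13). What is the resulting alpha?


Accumulate successes: 14
Posterior alpha = prior alpha + sum of successes
= 10 + 14 = 24

24


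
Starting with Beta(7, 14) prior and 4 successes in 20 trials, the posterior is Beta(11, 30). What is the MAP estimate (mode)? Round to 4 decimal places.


The mode of Beta(a, b) when a > 1 and b > 1 is (a-1)/(a+b-2)
= (11 - 1) / (11 + 30 - 2)
= 10 / 39
= 0.2564

0.2564


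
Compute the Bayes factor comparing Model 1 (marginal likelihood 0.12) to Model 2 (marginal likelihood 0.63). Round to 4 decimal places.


BF12 = marginal likelihood of M1 / marginal likelihood of M2
= 0.12/0.63
= 0.1905

0.1905


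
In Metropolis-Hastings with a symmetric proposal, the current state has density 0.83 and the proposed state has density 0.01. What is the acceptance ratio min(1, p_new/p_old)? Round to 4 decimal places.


Ratio = p_new / p_old = 0.01 / 0.83 = 0.012
Acceptance = min(1, 0.012) = 0.012

0.012


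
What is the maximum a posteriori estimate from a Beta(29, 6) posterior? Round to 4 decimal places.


The MAP estimate equals the mode of the distribution.
Mode of Beta(a,b) = (a-1)/(a+b-2)
= 28/33
= 0.8485

0.8485


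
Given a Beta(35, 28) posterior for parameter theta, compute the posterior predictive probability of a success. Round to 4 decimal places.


For a Beta-Bernoulli model, the predictive probability is the mean:
P(success) = 35/(35+28) = 35/63 = 0.5556

0.5556


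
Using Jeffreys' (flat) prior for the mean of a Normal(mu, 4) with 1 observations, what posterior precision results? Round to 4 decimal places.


Flat prior means prior precision is 0.
Posterior precision = n / sigma^2 = 1/4 = 0.25

0.25


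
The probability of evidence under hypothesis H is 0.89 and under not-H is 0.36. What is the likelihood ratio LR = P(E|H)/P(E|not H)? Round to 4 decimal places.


LR = 0.89 / 0.36
= 2.4722

2.4722


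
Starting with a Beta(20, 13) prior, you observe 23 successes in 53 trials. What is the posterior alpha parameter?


For a Beta-Binomial conjugate model:
Posterior alpha = prior alpha + number of successes
= 20 + 23 = 43

43


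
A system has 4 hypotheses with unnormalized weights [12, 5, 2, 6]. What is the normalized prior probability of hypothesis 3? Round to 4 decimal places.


The normalized prior is the weight divided by the total.
Total weight = 25
P(H3) = 2 / 25 = 0.08

0.08


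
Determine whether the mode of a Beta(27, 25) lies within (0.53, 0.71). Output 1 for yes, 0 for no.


First find the mode: (a-1)/(a+b-2) = 0.52
Is 0.52 in (0.53, 0.71)? 0

0


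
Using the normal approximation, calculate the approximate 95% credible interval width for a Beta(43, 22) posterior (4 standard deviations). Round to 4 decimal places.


Var(Beta) = 43*22/(65^2 * 66) = 0.0034
SD = 0.0582
Width ~ 4*SD = 0.233

0.233


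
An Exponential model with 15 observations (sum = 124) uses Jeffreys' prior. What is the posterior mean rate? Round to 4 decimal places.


Posterior Gamma(15, 124)
E[lambda] = 15/124 = 0.121

0.121


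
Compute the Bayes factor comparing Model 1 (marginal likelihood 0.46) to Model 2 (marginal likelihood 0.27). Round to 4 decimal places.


BF12 = marginal likelihood of M1 / marginal likelihood of M2
= 0.46/0.27
= 1.7037

1.7037


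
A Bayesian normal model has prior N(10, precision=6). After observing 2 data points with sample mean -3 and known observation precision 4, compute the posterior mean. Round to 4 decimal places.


Posterior mean = (prior_precision * prior_mean + n * data_precision * data_mean) / (prior_precision + n * data_precision)
Numerator = 6*10 + 2*4*-3 = 36
Denominator = 6 + 2*4 = 14
Posterior mean = 2.5714

2.5714


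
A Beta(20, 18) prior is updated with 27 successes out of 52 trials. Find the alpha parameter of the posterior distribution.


In the Beta-Binomial conjugate update:
alpha_post = alpha_prior + successes
= 20 + 27
= 47

47


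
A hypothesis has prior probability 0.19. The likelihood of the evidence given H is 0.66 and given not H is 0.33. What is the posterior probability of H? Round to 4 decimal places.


Using Bayes' theorem:
P(E) = 0.19 * 0.66 + 0.81 * 0.33
P(E) = 0.3927
P(H|E) = (0.19 * 0.66) / 0.3927 = 0.3193

0.3193


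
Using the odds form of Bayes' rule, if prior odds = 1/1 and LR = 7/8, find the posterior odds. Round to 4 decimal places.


Bayes' rule in odds form: posterior odds = prior odds * LR
= (1 * 7) / (1 * 8)
= 7/8 = 0.875

0.875


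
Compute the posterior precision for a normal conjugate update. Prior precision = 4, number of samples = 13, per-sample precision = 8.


tau_post = tau_0 + n * tau
= 4 + 13 * 8 = 108

108


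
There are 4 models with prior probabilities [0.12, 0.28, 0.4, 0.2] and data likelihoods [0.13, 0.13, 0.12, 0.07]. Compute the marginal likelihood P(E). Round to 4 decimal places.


P(E) = sum over models of P(M_i) * P(E|M_i)
= 0.12*0.13 + 0.28*0.13 + 0.4*0.12 + 0.2*0.07
= 0.114

0.114


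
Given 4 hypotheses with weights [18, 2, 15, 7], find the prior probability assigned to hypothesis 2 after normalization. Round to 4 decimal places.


To normalize, divide each weight by the sum of all weights.
Sum = 42
Prior(H2) = 2/42 = 0.0476

0.0476


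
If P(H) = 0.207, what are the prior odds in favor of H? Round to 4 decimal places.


Prior odds = P(H) / (1 - P(H))
= 0.207 / 0.793
= 0.261

0.261


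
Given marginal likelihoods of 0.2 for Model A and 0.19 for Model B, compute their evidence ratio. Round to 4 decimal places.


Ratio = ML(A) / ML(B) = 0.2/0.19
= 1.0526

1.0526


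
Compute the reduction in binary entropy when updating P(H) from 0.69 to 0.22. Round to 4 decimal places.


H_before = -p*log2(p) - (1-p)*log2(1-p) for p=0.69: 0.8932
H_after for p=0.22: 0.7602
Reduction = 0.8932 - 0.7602 = 0.133

0.133


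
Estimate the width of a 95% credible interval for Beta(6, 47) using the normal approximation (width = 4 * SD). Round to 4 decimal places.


For Beta(a,b): Var = ab/((a+b)^2(a+b+1))
Var = 0.0019, SD = 0.0431
Approximate 95% CI width = 4 * 0.0431 = 0.1725

0.1725


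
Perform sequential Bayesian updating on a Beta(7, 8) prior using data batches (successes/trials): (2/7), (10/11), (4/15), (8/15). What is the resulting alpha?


Accumulate successes: 24
Posterior alpha = prior alpha + sum of successes
= 7 + 24 = 31

31


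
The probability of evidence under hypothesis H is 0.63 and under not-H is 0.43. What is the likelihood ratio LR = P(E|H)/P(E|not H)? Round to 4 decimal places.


LR = 0.63 / 0.43
= 1.4651

1.4651


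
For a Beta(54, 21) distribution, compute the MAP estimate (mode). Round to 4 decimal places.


MAP = mode = (a-1)/(a+b-2)
= (54-1)/(54+21-2)
= 53/73 = 0.726

0.726


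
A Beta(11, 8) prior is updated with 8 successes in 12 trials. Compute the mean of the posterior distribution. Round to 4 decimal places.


After update: Beta(19, 12)
Mean = 19 / (19 + 12) = 19 / 31
= 0.6129

0.6129


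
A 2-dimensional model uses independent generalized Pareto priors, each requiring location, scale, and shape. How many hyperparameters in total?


Per parameter: 3 (location, scale, and shape).
Total = 2 * 3 = 6

6


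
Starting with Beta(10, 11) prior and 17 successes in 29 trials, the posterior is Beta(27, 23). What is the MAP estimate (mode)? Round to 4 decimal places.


The mode of Beta(a, b) when a > 1 and b > 1 is (a-1)/(a+b-2)
= (27 - 1) / (27 + 23 - 2)
= 26 / 48
= 0.5417

0.5417


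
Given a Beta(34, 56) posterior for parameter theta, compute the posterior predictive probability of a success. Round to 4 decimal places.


For a Beta-Bernoulli model, the predictive probability is the mean:
P(success) = 34/(34+56) = 34/90 = 0.3778

0.3778


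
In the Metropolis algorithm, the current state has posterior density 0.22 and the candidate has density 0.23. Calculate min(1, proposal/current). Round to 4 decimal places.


Ratio = 0.23/0.22 = 1.0455
Acceptance probability = min(1, 1.0455)
= 1.0

1.0


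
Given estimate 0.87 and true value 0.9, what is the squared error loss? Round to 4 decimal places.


Squared error = (estimate - true)^2
Difference = -0.03
Loss = -0.03^2 = 0.0009

0.0009


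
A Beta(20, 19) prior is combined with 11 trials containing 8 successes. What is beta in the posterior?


In conjugate updating:
beta_posterior = beta_prior + (n - k)
= 19 + (11 - 8)
= 19 + 3 = 22

22


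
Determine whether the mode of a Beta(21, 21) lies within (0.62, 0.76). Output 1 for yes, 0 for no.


First find the mode: (a-1)/(a+b-2) = 0.5
Is 0.5 in (0.62, 0.76)? 0

0


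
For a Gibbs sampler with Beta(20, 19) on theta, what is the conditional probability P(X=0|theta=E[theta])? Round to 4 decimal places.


E[theta] = 20/(20+19) = 0.5128
P(X=0|theta) = 1 - theta = 0.4872

0.4872


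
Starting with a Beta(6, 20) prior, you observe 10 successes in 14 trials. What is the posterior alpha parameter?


For a Beta-Binomial conjugate model:
Posterior alpha = prior alpha + number of successes
= 6 + 10 = 16

16


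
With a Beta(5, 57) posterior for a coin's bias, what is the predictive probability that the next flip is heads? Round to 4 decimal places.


The predictive probability equals the posterior mean.
P(next = heads) = alpha / (alpha + beta)
= 5 / 62 = 0.0806

0.0806


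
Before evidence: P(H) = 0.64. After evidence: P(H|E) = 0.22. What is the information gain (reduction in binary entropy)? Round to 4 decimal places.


Prior entropy = 0.9427
Posterior entropy = 0.7602
Information gain = 0.9427 - 0.7602 = 0.1825

0.1825


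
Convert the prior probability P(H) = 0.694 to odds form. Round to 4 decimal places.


P(not H) = 1 - 0.694 = 0.306
Odds = 0.694 / 0.306 = 2.268

2.268


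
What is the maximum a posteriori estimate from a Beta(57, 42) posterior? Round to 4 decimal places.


The MAP estimate equals the mode of the distribution.
Mode of Beta(a,b) = (a-1)/(a+b-2)
= 56/97
= 0.5773

0.5773


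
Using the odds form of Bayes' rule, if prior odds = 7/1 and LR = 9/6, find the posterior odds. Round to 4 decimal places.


Bayes' rule in odds form: posterior odds = prior odds * LR
= (7 * 9) / (1 * 6)
= 63/6 = 10.5

10.5


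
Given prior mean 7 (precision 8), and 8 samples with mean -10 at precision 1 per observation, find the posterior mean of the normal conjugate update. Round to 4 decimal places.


The posterior mean is a precision-weighted average of prior and data.
Post. prec. = 8 + 8 = 16
Post. mean = (56 + -80)/16 = -24/16 = -1.5

-1.5


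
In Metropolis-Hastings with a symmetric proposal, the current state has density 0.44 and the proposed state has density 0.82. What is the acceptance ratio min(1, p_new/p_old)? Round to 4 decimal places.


Ratio = p_new / p_old = 0.82 / 0.44 = 1.8636
Acceptance = min(1, 1.8636) = 1.0

1.0


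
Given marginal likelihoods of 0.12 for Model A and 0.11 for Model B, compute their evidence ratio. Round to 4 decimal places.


Ratio = ML(A) / ML(B) = 0.12/0.11
= 1.0909

1.0909


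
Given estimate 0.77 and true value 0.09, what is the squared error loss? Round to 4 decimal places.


Squared error = (estimate - true)^2
Difference = 0.68
Loss = 0.68^2 = 0.4624

0.4624


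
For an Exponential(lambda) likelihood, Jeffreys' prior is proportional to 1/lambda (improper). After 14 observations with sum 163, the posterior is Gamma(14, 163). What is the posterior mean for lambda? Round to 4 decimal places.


Posterior = Gamma(n, sum_x) = Gamma(14, 163)
Posterior mean = shape/rate = 14/163
= 0.0859

0.0859


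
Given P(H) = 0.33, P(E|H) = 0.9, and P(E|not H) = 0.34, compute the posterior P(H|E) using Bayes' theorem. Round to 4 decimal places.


By Bayes' theorem: P(H|E) = P(E|H)*P(H) / P(E)
P(E) = P(E|H)*P(H) + P(E|not H)*P(not H)
P(E) = 0.9*0.33 + 0.34*0.67 = 0.5248
P(H|E) = 0.9*0.33 / 0.5248 = 0.5659

0.5659


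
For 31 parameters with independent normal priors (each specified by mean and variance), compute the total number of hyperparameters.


A normal prior has 2 hyperparameters per parameter.
Total = 31 * 2 = 62

62


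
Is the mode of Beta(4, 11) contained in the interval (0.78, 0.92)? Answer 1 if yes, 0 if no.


Mode = (a-1)/(a+b-2) = 3/13 = 0.2308
Interval: (0.78, 0.92)
Contains mode? 0

0


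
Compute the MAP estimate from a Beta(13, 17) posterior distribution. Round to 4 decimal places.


MAP = mode of Beta distribution
= (alpha - 1)/(alpha + beta - 2)
= (13-1)/(13+17-2)
= 12/28 = 0.4286

0.4286


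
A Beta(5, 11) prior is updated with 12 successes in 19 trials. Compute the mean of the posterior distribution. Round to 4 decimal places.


After update: Beta(17, 18)
Mean = 17 / (17 + 18) = 17 / 35
= 0.4857

0.4857


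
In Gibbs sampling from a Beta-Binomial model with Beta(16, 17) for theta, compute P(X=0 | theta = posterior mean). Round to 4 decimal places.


Posterior mean = alpha/(alpha+beta) = 16/33 = 0.4848
P(X=0|theta=mean) = 1 - theta = 0.5152

0.5152


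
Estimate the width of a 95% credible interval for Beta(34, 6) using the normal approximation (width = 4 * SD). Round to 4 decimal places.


For Beta(a,b): Var = ab/((a+b)^2(a+b+1))
Var = 0.0031, SD = 0.0558
Approximate 95% CI width = 4 * 0.0558 = 0.2231

0.2231


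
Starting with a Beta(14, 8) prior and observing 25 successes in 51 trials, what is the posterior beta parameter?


Posterior beta = prior beta + failures
Failures = 51 - 25 = 26
beta_post = 8 + 26 = 34

34


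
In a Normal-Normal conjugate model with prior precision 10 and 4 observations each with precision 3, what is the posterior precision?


Posterior precision = prior precision + n * observation precision
= 10 + 4 * 3
= 10 + 12 = 22

22


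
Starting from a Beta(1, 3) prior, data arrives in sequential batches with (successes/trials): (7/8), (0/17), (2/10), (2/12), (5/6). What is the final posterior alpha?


In sequential Bayesian updating, we sum all successes.
Total successes = 16
Final alpha = 1 + 16 = 17

17


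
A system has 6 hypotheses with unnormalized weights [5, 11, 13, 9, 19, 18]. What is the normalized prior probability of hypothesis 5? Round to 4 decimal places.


The normalized prior is the weight divided by the total.
Total weight = 75
P(H5) = 19 / 75 = 0.2533

0.2533


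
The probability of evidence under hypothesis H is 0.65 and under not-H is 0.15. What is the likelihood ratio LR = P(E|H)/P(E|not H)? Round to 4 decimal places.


LR = 0.65 / 0.15
= 4.3333

4.3333


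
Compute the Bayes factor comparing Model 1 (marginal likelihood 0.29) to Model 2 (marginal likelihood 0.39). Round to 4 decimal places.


BF12 = marginal likelihood of M1 / marginal likelihood of M2
= 0.29/0.39
= 0.7436

0.7436


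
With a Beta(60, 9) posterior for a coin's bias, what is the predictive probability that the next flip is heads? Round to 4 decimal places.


The predictive probability equals the posterior mean.
P(next = heads) = alpha / (alpha + beta)
= 60 / 69 = 0.8696

0.8696


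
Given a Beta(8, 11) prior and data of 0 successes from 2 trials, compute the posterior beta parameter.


Number of failures = 2 - 0 = 2
Posterior beta = 11 + 2 = 13

13


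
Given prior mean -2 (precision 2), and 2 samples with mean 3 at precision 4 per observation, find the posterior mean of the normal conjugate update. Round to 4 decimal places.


The posterior mean is a precision-weighted average of prior and data.
Post. prec. = 2 + 8 = 10
Post. mean = (-4 + 24)/10 = 20/10 = 2.0

2.0


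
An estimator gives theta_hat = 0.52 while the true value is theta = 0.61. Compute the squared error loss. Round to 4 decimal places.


The squared error loss is (theta_hat - theta)^2
= (0.52 - 0.61)^2
= (-0.09)^2 = 0.0081

0.0081


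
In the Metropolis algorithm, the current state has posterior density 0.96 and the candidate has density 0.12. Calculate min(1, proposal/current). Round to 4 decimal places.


Ratio = 0.12/0.96 = 0.125
Acceptance probability = min(1, 0.125)
= 0.125

0.125


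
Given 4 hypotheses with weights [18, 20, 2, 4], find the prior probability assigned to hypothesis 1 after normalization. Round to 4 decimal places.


To normalize, divide each weight by the sum of all weights.
Sum = 44
Prior(H1) = 18/44 = 0.4091

0.4091


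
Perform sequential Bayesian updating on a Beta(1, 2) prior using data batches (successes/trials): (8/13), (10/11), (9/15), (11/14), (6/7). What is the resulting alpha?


Accumulate successes: 44
Posterior alpha = prior alpha + sum of successes
= 1 + 44 = 45

45


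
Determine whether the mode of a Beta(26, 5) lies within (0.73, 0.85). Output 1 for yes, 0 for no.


First find the mode: (a-1)/(a+b-2) = 0.8621
Is 0.8621 in (0.73, 0.85)? 0

0


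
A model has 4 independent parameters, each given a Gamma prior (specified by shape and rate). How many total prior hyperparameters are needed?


Each Gamma prior needs 2 hyperparameters (shape and rate).
Total = 2 * 4 = 8

8


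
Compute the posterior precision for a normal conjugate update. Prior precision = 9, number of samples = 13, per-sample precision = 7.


tau_post = tau_0 + n * tau
= 9 + 13 * 7 = 100

100


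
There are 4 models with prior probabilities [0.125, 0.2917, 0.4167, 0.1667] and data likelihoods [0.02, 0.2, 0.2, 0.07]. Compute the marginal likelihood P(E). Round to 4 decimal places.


P(E) = sum over models of P(M_i) * P(E|M_i)
= 0.125*0.02 + 0.2917*0.2 + 0.4167*0.2 + 0.1667*0.07
= 0.1558

0.1558


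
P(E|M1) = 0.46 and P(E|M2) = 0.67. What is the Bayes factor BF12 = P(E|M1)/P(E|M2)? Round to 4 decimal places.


Bayes factor BF12 = P(E|M1) / P(E|M2)
= 0.46 / 0.67
= 0.6866

0.6866


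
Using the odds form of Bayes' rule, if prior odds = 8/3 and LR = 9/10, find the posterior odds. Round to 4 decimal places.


Bayes' rule in odds form: posterior odds = prior odds * LR
= (8 * 9) / (3 * 10)
= 72/30 = 2.4

2.4


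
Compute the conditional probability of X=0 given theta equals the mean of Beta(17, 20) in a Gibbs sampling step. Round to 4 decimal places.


Mean of Beta(17, 20) = 0.4595
P(X=0 | theta=0.4595) = 0.5405

0.5405


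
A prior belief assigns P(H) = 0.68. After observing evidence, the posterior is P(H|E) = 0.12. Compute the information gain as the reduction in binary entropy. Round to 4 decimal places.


H(prior) = -0.68*log2(0.68) - 0.32*log2(0.32)
= 0.9044
H(post) = -0.12*log2(0.12) - 0.88*log2(0.88)
= 0.5294
IG = 0.9044 - 0.5294 = 0.375

0.375


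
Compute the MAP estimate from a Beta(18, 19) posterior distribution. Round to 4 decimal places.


MAP = mode of Beta distribution
= (alpha - 1)/(alpha + beta - 2)
= (18-1)/(18+19-2)
= 17/35 = 0.4857

0.4857


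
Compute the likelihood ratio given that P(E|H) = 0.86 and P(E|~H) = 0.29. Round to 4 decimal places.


LR = P(E|H) / P(E|~H)
= 0.86 / 0.29 = 2.9655

2.9655


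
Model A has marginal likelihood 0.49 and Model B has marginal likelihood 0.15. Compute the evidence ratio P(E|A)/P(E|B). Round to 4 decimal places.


Evidence ratio = P(E|A) / P(E|B)
= 0.49 / 0.15
= 3.2667

3.2667


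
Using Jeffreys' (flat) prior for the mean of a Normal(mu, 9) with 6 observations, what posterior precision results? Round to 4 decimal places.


Flat prior means prior precision is 0.
Posterior precision = n / sigma^2 = 6/9 = 0.6667

0.6667


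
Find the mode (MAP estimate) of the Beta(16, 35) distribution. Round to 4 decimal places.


For Beta(a,b) with a,b > 1:
Mode = (a-1)/(a+b-2) = (16-1)/(51-2)
= 15/49 = 0.3061

0.3061


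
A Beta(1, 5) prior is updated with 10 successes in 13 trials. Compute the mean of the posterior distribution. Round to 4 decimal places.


After update: Beta(11, 8)
Mean = 11 / (11 + 8) = 11 / 19
= 0.5789

0.5789


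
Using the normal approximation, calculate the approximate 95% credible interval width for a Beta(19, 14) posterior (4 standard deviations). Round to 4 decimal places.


Var(Beta) = 19*14/(33^2 * 34) = 0.0072
SD = 0.0848
Width ~ 4*SD = 0.339

0.339


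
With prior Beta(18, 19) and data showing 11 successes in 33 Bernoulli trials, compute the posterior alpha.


Conjugate update: alpha_posterior = alpha_prior + k
= 18 + 11 = 29

29


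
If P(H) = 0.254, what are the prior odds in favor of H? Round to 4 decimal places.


Prior odds = P(H) / (1 - P(H))
= 0.254 / 0.746
= 0.3405

0.3405


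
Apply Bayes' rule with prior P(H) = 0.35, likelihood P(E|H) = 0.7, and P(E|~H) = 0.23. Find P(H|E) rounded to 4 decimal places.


Step 1: Compute marginal P(E) = P(E|H)P(H) + P(E|~H)P(~H)
= 0.7*0.35 + 0.23*0.65 = 0.3945
Step 2: P(H|E) = P(E|H)P(H)/P(E) = 0.245/0.3945
= 0.621

0.621


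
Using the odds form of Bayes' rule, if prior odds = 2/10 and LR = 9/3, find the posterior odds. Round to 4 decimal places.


Bayes' rule in odds form: posterior odds = prior odds * LR
= (2 * 9) / (10 * 3)
= 18/30 = 0.6

0.6


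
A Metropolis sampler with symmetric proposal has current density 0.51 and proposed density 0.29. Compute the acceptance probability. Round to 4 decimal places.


For symmetric proposals, acceptance = min(1, pi(x*)/pi(x))
= min(1, 0.29/0.51)
= min(1, 0.5686) = 0.5686

0.5686


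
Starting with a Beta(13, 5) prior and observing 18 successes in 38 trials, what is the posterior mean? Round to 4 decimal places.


Posterior parameters: alpha = 13 + 18 = 31
beta = 5 + 20 = 25
Posterior mean = alpha / (alpha + beta) = 31 / 56
= 0.5536

0.5536
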